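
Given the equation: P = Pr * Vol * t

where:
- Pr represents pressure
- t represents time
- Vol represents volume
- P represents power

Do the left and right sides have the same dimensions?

No

Pr (pressure) has dimensions [L^-1 M T^-2].
t (time) has dimensions [T].
Vol (volume) has dimensions [L^3].
P (power) has dimensions [L^2 M T^-3].

Left side: [L^2 M T^-3]
Right side: [L^2 M T^-1]

The two sides have different dimensions, so the equation is NOT dimensionally consistent.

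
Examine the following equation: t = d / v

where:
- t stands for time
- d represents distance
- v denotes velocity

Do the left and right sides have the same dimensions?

Yes

t (time) has dimensions [T].
d (distance) has dimensions [L].
v (velocity) has dimensions [L T^-1].

Left side: [T]
Right side: [T]

Both sides have the same dimensions, so the equation is dimensionally consistent.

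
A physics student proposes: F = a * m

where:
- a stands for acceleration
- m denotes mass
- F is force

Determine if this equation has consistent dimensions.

Yes

a (acceleration) has dimensions [L T^-2].
m (mass) has dimensions [M].
F (force) has dimensions [L M T^-2].

Left side: [L M T^-2]
Right side: [L M T^-2]

Both sides have the same dimensions, so the equation is dimensionally consistent.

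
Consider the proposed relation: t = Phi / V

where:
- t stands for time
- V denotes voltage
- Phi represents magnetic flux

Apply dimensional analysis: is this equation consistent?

Yes

t (time) has dimensions [T].
V (voltage) has dimensions [I^-1 L^2 M T^-3].
Phi (magnetic flux) has dimensions [I^-1 L^2 M T^-2].

Left side: [T]
Right side: [T]

Both sides have the same dimensions, so the equation is dimensionally consistent.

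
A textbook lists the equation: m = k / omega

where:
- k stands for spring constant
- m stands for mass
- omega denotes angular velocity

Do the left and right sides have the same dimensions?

No

k (spring constant) has dimensions [M T^-2].
m (mass) has dimensions [M].
omega (angular velocity) has dimensions [T^-1].

Left side: [M]
Right side: [M T^-1]

The two sides have different dimensions, so the equation is NOT dimensionally consistent.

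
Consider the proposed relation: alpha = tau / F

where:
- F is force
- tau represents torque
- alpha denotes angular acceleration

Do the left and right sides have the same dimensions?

No

F (force) has dimensions [L M T^-2].
tau (torque) has dimensions [L^2 M T^-2].
alpha (angular acceleration) has dimensions [T^-2].

Left side: [T^-2]
Right side: [L]

The two sides have different dimensions, so the equation is NOT dimensionally consistent.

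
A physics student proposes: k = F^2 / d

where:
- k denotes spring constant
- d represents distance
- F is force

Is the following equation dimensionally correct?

No

k (spring constant) has dimensions [M T^-2].
d (distance) has dimensions [L].
F (force) has dimensions [L M T^-2].

Left side: [M T^-2]
Right side: [L M^2 T^-4]

The two sides have different dimensions, so the equation is NOT dimensionally consistent.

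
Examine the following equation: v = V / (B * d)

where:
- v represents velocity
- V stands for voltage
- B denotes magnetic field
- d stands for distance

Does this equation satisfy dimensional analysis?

Yes

v (velocity) has dimensions [L T^-1].
V (voltage) has dimensions [I^-1 L^2 M T^-3].
B (magnetic field) has dimensions [I^-1 M T^-2].
d (distance) has dimensions [L].

Left side: [L T^-1]
Right side: [L T^-1]

Both sides have the same dimensions, so the equation is dimensionally consistent.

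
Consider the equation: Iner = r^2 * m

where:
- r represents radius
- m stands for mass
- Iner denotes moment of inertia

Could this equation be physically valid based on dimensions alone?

Yes

r (radius) has dimensions [L].
m (mass) has dimensions [M].
Iner (moment of inertia) has dimensions [L^2 M].

Left side: [L^2 M]
Right side: [L^2 M]

Both sides have the same dimensions, so the equation is dimensionally consistent.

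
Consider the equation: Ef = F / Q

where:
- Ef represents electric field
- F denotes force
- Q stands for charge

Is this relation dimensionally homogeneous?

Yes

Ef (electric field) has dimensions [I^-1 L M T^-3].
F (force) has dimensions [L M T^-2].
Q (charge) has dimensions [I T].

Left side: [I^-1 L M T^-3]
Right side: [I^-1 L M T^-3]

Both sides have the same dimensions, so the equation is dimensionally consistent.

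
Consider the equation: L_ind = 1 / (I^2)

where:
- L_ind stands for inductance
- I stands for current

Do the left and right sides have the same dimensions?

No

L_ind (inductance) has dimensions [I^-2 L^2 M T^-2].
I (current) has dimensions [I].

Left side: [I^-2 L^2 M T^-2]
Right side: [I^-2]

The two sides have different dimensions, so the equation is NOT dimensionally consistent.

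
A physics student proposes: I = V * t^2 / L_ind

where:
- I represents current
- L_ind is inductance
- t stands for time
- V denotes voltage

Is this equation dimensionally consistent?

No

I (current) has dimensions [I].
L_ind (inductance) has dimensions [I^-2 L^2 M T^-2].
t (time) has dimensions [T].
V (voltage) has dimensions [I^-1 L^2 M T^-3].

Left side: [I]
Right side: [I T]

The two sides have different dimensions, so the equation is NOT dimensionally consistent.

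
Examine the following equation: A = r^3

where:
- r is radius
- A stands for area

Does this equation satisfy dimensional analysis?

No

r (radius) has dimensions [L].
A (area) has dimensions [L^2].

Left side: [L^2]
Right side: [L^3]

The two sides have different dimensions, so the equation is NOT dimensionally consistent.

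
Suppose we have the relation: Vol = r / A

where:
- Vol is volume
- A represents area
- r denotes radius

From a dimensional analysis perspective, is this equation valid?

No

Vol (volume) has dimensions [L^3].
A (area) has dimensions [L^2].
r (radius) has dimensions [L].

Left side: [L^3]
Right side: [L^-1]

The two sides have different dimensions, so the equation is NOT dimensionally consistent.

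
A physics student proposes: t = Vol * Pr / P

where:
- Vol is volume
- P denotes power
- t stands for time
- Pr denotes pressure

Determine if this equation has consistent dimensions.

Yes

Vol (volume) has dimensions [L^3].
P (power) has dimensions [L^2 M T^-3].
t (time) has dimensions [T].
Pr (pressure) has dimensions [L^-1 M T^-2].

Left side: [T]
Right side: [T]

Both sides have the same dimensions, so the equation is dimensionally consistent.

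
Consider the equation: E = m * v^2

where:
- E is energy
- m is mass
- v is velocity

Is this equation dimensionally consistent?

Yes

E (energy) has dimensions [L^2 M T^-2].
m (mass) has dimensions [M].
v (velocity) has dimensions [L T^-1].

Left side: [L^2 M T^-2]
Right side: [L^2 M T^-2]

Both sides have the same dimensions, so the equation is dimensionally consistent.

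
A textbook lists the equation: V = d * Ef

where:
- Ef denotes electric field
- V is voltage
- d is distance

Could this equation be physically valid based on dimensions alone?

Yes

Ef (electric field) has dimensions [I^-1 L M T^-3].
V (voltage) has dimensions [I^-1 L^2 M T^-3].
d (distance) has dimensions [L].

Left side: [I^-1 L^2 M T^-3]
Right side: [I^-1 L^2 M T^-3]

Both sides have the same dimensions, so the equation is dimensionally consistent.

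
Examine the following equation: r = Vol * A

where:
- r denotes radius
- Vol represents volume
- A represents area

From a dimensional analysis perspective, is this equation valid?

No

r (radius) has dimensions [L].
Vol (volume) has dimensions [L^3].
A (area) has dimensions [L^2].

Left side: [L]
Right side: [L^5]

The two sides have different dimensions, so the equation is NOT dimensionally consistent.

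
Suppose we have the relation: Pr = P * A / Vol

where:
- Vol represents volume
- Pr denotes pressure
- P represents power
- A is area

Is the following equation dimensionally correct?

No

Vol (volume) has dimensions [L^3].
Pr (pressure) has dimensions [L^-1 M T^-2].
P (power) has dimensions [L^2 M T^-3].
A (area) has dimensions [L^2].

Left side: [L^-1 M T^-2]
Right side: [L M T^-3]

The two sides have different dimensions, so the equation is NOT dimensionally consistent.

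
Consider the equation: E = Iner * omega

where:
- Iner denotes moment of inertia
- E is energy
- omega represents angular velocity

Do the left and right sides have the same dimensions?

No

Iner (moment of inertia) has dimensions [L^2 M].
E (energy) has dimensions [L^2 M T^-2].
omega (angular velocity) has dimensions [T^-1].

Left side: [L^2 M T^-2]
Right side: [L^2 M T^-1]

The two sides have different dimensions, so the equation is NOT dimensionally consistent.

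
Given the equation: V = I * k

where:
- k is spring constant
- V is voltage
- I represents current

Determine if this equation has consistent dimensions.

No

k (spring constant) has dimensions [M T^-2].
V (voltage) has dimensions [I^-1 L^2 M T^-3].
I (current) has dimensions [I].

Left side: [I^-1 L^2 M T^-3]
Right side: [I M T^-2]

The two sides have different dimensions, so the equation is NOT dimensionally consistent.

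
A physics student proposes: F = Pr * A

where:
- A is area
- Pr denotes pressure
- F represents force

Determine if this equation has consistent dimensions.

Yes

A (area) has dimensions [L^2].
Pr (pressure) has dimensions [L^-1 M T^-2].
F (force) has dimensions [L M T^-2].

Left side: [L M T^-2]
Right side: [L M T^-2]

Both sides have the same dimensions, so the equation is dimensionally consistent.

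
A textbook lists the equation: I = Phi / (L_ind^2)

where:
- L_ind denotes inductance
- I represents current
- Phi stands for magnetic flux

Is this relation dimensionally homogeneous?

No

L_ind (inductance) has dimensions [I^-2 L^2 M T^-2].
I (current) has dimensions [I].
Phi (magnetic flux) has dimensions [I^-1 L^2 M T^-2].

Left side: [I]
Right side: [I^3 L^-2 M^-1 T^2]

The two sides have different dimensions, so the equation is NOT dimensionally consistent.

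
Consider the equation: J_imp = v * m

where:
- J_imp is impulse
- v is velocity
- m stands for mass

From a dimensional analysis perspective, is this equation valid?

Yes

J_imp (impulse) has dimensions [L M T^-1].
v (velocity) has dimensions [L T^-1].
m (mass) has dimensions [M].

Left side: [L M T^-1]
Right side: [L M T^-1]

Both sides have the same dimensions, so the equation is dimensionally consistent.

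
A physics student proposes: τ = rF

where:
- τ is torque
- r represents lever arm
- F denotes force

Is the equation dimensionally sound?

Yes

τ (torque) has dimensions [L^2 M T^-2].
r (lever arm) has dimensions [L].
F (force) has dimensions [L M T^-2].

Left side: [L^2 M T^-2]
Right side: [L^2 M T^-2]

Both sides have the same dimensions, so the equation is dimensionally consistent.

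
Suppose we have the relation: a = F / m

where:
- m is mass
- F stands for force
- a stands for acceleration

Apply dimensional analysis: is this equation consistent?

Yes

m (mass) has dimensions [M].
F (force) has dimensions [L M T^-2].
a (acceleration) has dimensions [L T^-2].

Left side: [L T^-2]
Right side: [L T^-2]

Both sides have the same dimensions, so the equation is dimensionally consistent.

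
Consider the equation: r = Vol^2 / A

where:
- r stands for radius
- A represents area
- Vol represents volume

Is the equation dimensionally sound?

No

r (radius) has dimensions [L].
A (area) has dimensions [L^2].
Vol (volume) has dimensions [L^3].

Left side: [L]
Right side: [L^4]

The two sides have different dimensions, so the equation is NOT dimensionally consistent.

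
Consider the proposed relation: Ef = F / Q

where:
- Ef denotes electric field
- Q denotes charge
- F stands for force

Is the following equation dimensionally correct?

Yes

Ef (electric field) has dimensions [I^-1 L M T^-3].
Q (charge) has dimensions [I T].
F (force) has dimensions [L M T^-2].

Left side: [I^-1 L M T^-3]
Right side: [I^-1 L M T^-3]

Both sides have the same dimensions, so the equation is dimensionally consistent.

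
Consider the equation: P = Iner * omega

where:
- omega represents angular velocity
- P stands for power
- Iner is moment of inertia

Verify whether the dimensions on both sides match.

No

omega (angular velocity) has dimensions [T^-1].
P (power) has dimensions [L^2 M T^-3].
Iner (moment of inertia) has dimensions [L^2 M].

Left side: [L^2 M T^-3]
Right side: [L^2 M T^-1]

The two sides have different dimensions, so the equation is NOT dimensionally consistent.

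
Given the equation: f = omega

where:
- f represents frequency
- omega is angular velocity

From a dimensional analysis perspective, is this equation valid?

Yes

f (frequency) has dimensions [T^-1].
omega (angular velocity) has dimensions [T^-1].

Left side: [T^-1]
Right side: [T^-1]

Both sides have the same dimensions, so the equation is dimensionally consistent.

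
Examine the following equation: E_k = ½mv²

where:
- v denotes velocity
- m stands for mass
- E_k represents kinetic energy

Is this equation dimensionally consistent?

Yes

v (velocity) has dimensions [L T^-1].
m (mass) has dimensions [M].
E_k (kinetic energy) has dimensions [L^2 M T^-2].

Left side: [L^2 M T^-2]
Right side: [L^2 M T^-2]

Both sides have the same dimensions, so the equation is dimensionally consistent.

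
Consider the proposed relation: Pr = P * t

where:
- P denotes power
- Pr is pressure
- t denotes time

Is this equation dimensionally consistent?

No

P (power) has dimensions [L^2 M T^-3].
Pr (pressure) has dimensions [L^-1 M T^-2].
t (time) has dimensions [T].

Left side: [L^-1 M T^-2]
Right side: [L^2 M T^-2]

The two sides have different dimensions, so the equation is NOT dimensionally consistent.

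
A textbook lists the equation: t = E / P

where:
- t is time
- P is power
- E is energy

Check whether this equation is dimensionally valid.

Yes

t (time) has dimensions [T].
P (power) has dimensions [L^2 M T^-3].
E (energy) has dimensions [L^2 M T^-2].

Left side: [T]
Right side: [T]

Both sides have the same dimensions, so the equation is dimensionally consistent.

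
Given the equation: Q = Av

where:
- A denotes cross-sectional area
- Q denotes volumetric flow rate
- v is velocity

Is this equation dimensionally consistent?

Yes

A (cross-sectional area) has dimensions [L^2].
Q (volumetric flow rate) has dimensions [L^3 T^-1].
v (velocity) has dimensions [L T^-1].

Left side: [L^3 T^-1]
Right side: [L^3 T^-1]

Both sides have the same dimensions, so the equation is dimensionally consistent.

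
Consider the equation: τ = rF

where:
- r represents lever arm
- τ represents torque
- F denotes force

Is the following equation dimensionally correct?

Yes

r (lever arm) has dimensions [L].
τ (torque) has dimensions [L^2 M T^-2].
F (force) has dimensions [L M T^-2].

Left side: [L^2 M T^-2]
Right side: [L^2 M T^-2]

Both sides have the same dimensions, so the equation is dimensionally consistent.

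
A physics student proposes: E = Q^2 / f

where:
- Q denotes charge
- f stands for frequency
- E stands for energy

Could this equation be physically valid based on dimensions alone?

No

Q (charge) has dimensions [I T].
f (frequency) has dimensions [T^-1].
E (energy) has dimensions [L^2 M T^-2].

Left side: [L^2 M T^-2]
Right side: [I^2 T^3]

The two sides have different dimensions, so the equation is NOT dimensionally consistent.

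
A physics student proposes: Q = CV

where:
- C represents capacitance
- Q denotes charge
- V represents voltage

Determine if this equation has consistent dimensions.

Yes

C (capacitance) has dimensions [I^2 L^-2 M^-1 T^4].
Q (charge) has dimensions [I T].
V (voltage) has dimensions [I^-1 L^2 M T^-3].

Left side: [I T]
Right side: [I T]

Both sides have the same dimensions, so the equation is dimensionally consistent.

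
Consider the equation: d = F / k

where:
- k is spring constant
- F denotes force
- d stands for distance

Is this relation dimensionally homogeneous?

Yes

k (spring constant) has dimensions [M T^-2].
F (force) has dimensions [L M T^-2].
d (distance) has dimensions [L].

Left side: [L]
Right side: [L]

Both sides have the same dimensions, so the equation is dimensionally consistent.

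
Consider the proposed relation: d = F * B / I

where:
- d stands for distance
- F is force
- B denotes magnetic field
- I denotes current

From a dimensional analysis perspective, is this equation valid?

No

d (distance) has dimensions [L].
F (force) has dimensions [L M T^-2].
B (magnetic field) has dimensions [I^-1 M T^-2].
I (current) has dimensions [I].

Left side: [L]
Right side: [I^-2 L M^2 T^-4]

The two sides have different dimensions, so the equation is NOT dimensionally consistent.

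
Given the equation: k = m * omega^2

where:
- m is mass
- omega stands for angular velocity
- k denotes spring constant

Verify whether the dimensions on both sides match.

Yes

m (mass) has dimensions [M].
omega (angular velocity) has dimensions [T^-1].
k (spring constant) has dimensions [M T^-2].

Left side: [M T^-2]
Right side: [M T^-2]

Both sides have the same dimensions, so the equation is dimensionally consistent.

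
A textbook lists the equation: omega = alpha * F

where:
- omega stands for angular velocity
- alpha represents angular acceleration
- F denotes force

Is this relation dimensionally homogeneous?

No

omega (angular velocity) has dimensions [T^-1].
alpha (angular acceleration) has dimensions [T^-2].
F (force) has dimensions [L M T^-2].

Left side: [T^-1]
Right side: [L M T^-4]

The two sides have different dimensions, so the equation is NOT dimensionally consistent.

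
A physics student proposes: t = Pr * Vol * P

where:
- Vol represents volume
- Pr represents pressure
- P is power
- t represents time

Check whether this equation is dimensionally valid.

No

Vol (volume) has dimensions [L^3].
Pr (pressure) has dimensions [L^-1 M T^-2].
P (power) has dimensions [L^2 M T^-3].
t (time) has dimensions [T].

Left side: [T]
Right side: [L^4 M^2 T^-5]

The two sides have different dimensions, so the equation is NOT dimensionally consistent.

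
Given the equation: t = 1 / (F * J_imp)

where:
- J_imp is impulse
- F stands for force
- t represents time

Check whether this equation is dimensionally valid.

No

J_imp (impulse) has dimensions [L M T^-1].
F (force) has dimensions [L M T^-2].
t (time) has dimensions [T].

Left side: [T]
Right side: [L^-2 M^-2 T^3]

The two sides have different dimensions, so the equation is NOT dimensionally consistent.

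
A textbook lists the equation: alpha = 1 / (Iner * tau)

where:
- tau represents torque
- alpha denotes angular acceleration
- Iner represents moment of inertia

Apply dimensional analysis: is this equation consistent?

No

tau (torque) has dimensions [L^2 M T^-2].
alpha (angular acceleration) has dimensions [T^-2].
Iner (moment of inertia) has dimensions [L^2 M].

Left side: [T^-2]
Right side: [L^-4 M^-2 T^2]

The two sides have different dimensions, so the equation is NOT dimensionally consistent.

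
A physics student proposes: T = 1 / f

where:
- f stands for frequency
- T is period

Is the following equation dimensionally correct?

Yes

f (frequency) has dimensions [T^-1].
T (period) has dimensions [T].

Left side: [T]
Right side: [T]

Both sides have the same dimensions, so the equation is dimensionally consistent.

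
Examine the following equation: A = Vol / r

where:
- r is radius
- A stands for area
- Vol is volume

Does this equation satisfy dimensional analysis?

Yes

r (radius) has dimensions [L].
A (area) has dimensions [L^2].
Vol (volume) has dimensions [L^3].

Left side: [L^2]
Right side: [L^2]

Both sides have the same dimensions, so the equation is dimensionally consistent.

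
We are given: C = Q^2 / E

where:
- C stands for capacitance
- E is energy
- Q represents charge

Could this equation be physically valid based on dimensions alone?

Yes

C (capacitance) has dimensions [I^2 L^-2 M^-1 T^4].
E (energy) has dimensions [L^2 M T^-2].
Q (charge) has dimensions [I T].

Left side: [I^2 L^-2 M^-1 T^4]
Right side: [I^2 L^-2 M^-1 T^4]

Both sides have the same dimensions, so the equation is dimensionally consistent.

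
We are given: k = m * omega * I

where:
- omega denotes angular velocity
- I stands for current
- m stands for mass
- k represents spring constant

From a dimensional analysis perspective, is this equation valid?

No

omega (angular velocity) has dimensions [T^-1].
I (current) has dimensions [I].
m (mass) has dimensions [M].
k (spring constant) has dimensions [M T^-2].

Left side: [M T^-2]
Right side: [I M T^-1]

The two sides have different dimensions, so the equation is NOT dimensionally consistent.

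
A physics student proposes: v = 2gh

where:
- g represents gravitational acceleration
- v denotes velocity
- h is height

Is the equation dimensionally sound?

No

g (gravitational acceleration) has dimensions [L T^-2].
v (velocity) has dimensions [L T^-1].
h (height) has dimensions [L].

Left side: [L T^-1]
Right side: [L^2 T^-2]

The two sides have different dimensions, so the equation is NOT dimensionally consistent.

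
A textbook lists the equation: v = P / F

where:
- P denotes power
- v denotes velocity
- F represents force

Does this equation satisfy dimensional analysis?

Yes

P (power) has dimensions [L^2 M T^-3].
v (velocity) has dimensions [L T^-1].
F (force) has dimensions [L M T^-2].

Left side: [L T^-1]
Right side: [L T^-1]

Both sides have the same dimensions, so the equation is dimensionally consistent.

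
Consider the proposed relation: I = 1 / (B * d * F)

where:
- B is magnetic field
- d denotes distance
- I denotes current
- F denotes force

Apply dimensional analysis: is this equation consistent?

No

B (magnetic field) has dimensions [I^-1 M T^-2].
d (distance) has dimensions [L].
I (current) has dimensions [I].
F (force) has dimensions [L M T^-2].

Left side: [I]
Right side: [I L^-2 M^-2 T^4]

The two sides have different dimensions, so the equation is NOT dimensionally consistent.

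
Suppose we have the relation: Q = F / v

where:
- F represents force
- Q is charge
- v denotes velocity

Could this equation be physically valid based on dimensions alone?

No

F (force) has dimensions [L M T^-2].
Q (charge) has dimensions [I T].
v (velocity) has dimensions [L T^-1].

Left side: [I T]
Right side: [M T^-1]

The two sides have different dimensions, so the equation is NOT dimensionally consistent.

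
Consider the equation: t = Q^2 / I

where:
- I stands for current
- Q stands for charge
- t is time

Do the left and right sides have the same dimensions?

No

I (current) has dimensions [I].
Q (charge) has dimensions [I T].
t (time) has dimensions [T].

Left side: [T]
Right side: [I T^2]

The two sides have different dimensions, so the equation is NOT dimensionally consistent.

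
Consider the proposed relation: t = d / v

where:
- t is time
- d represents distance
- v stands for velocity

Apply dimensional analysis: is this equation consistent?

Yes

t (time) has dimensions [T].
d (distance) has dimensions [L].
v (velocity) has dimensions [L T^-1].

Left side: [T]
Right side: [T]

Both sides have the same dimensions, so the equation is dimensionally consistent.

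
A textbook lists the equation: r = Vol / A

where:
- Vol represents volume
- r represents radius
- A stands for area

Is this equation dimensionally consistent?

Yes

Vol (volume) has dimensions [L^3].
r (radius) has dimensions [L].
A (area) has dimensions [L^2].

Left side: [L]
Right side: [L]

Both sides have the same dimensions, so the equation is dimensionally consistent.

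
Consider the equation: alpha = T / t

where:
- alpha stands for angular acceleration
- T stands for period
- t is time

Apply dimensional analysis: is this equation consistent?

No

alpha (angular acceleration) has dimensions [T^-2].
T (period) has dimensions [T].
t (time) has dimensions [T].

Left side: [T^-2]
Right side: [dimensionless]

The two sides have different dimensions, so the equation is NOT dimensionally consistent.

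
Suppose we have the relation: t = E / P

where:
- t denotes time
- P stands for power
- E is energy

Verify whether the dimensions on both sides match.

Yes

t (time) has dimensions [T].
P (power) has dimensions [L^2 M T^-3].
E (energy) has dimensions [L^2 M T^-2].

Left side: [T]
Right side: [T]

Both sides have the same dimensions, so the equation is dimensionally consistent.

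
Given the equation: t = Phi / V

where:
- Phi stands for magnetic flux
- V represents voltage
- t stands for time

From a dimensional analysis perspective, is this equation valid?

Yes

Phi (magnetic flux) has dimensions [I^-1 L^2 M T^-2].
V (voltage) has dimensions [I^-1 L^2 M T^-3].
t (time) has dimensions [T].

Left side: [T]
Right side: [T]

Both sides have the same dimensions, so the equation is dimensionally consistent.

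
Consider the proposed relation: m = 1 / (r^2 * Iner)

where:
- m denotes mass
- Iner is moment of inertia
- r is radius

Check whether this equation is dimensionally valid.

No

m (mass) has dimensions [M].
Iner (moment of inertia) has dimensions [L^2 M].
r (radius) has dimensions [L].

Left side: [M]
Right side: [L^-4 M^-1]

The two sides have different dimensions, so the equation is NOT dimensionally consistent.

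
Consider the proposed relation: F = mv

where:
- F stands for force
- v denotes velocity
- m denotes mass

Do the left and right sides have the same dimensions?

No

F (force) has dimensions [L M T^-2].
v (velocity) has dimensions [L T^-1].
m (mass) has dimensions [M].

Left side: [L M T^-2]
Right side: [L M T^-1]

The two sides have different dimensions, so the equation is NOT dimensionally consistent.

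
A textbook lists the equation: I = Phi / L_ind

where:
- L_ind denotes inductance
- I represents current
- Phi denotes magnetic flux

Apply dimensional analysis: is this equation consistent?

Yes

L_ind (inductance) has dimensions [I^-2 L^2 M T^-2].
I (current) has dimensions [I].
Phi (magnetic flux) has dimensions [I^-1 L^2 M T^-2].

Left side: [I]
Right side: [I]

Both sides have the same dimensions, so the equation is dimensionally consistent.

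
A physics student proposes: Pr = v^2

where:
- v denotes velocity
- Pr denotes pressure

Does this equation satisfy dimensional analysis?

No

v (velocity) has dimensions [L T^-1].
Pr (pressure) has dimensions [L^-1 M T^-2].

Left side: [L^-1 M T^-2]
Right side: [L^2 T^-2]

The two sides have different dimensions, so the equation is NOT dimensionally consistent.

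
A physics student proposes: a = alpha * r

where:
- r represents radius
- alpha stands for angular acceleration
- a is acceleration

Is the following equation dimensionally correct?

Yes

r (radius) has dimensions [L].
alpha (angular acceleration) has dimensions [T^-2].
a (acceleration) has dimensions [L T^-2].

Left side: [L T^-2]
Right side: [L T^-2]

Both sides have the same dimensions, so the equation is dimensionally consistent.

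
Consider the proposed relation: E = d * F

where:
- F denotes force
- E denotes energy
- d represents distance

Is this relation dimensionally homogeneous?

Yes

F (force) has dimensions [L M T^-2].
E (energy) has dimensions [L^2 M T^-2].
d (distance) has dimensions [L].

Left side: [L^2 M T^-2]
Right side: [L^2 M T^-2]

Both sides have the same dimensions, so the equation is dimensionally consistent.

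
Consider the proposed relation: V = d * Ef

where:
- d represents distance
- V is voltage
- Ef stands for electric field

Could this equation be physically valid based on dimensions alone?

Yes

d (distance) has dimensions [L].
V (voltage) has dimensions [I^-1 L^2 M T^-3].
Ef (electric field) has dimensions [I^-1 L M T^-3].

Left side: [I^-1 L^2 M T^-3]
Right side: [I^-1 L^2 M T^-3]

Both sides have the same dimensions, so the equation is dimensionally consistent.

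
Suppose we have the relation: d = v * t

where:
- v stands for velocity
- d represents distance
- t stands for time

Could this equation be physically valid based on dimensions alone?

Yes

v (velocity) has dimensions [L T^-1].
d (distance) has dimensions [L].
t (time) has dimensions [T].

Left side: [L]
Right side: [L]

Both sides have the same dimensions, so the equation is dimensionally consistent.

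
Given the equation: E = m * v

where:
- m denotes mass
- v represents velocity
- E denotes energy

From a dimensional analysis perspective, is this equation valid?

No

m (mass) has dimensions [M].
v (velocity) has dimensions [L T^-1].
E (energy) has dimensions [L^2 M T^-2].

Left side: [L^2 M T^-2]
Right side: [L M T^-1]

The two sides have different dimensions, so the equation is NOT dimensionally consistent.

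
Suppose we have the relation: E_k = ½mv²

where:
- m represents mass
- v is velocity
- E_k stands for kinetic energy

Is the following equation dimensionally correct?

Yes

m (mass) has dimensions [M].
v (velocity) has dimensions [L T^-1].
E_k (kinetic energy) has dimensions [L^2 M T^-2].

Left side: [L^2 M T^-2]
Right side: [L^2 M T^-2]

Both sides have the same dimensions, so the equation is dimensionally consistent.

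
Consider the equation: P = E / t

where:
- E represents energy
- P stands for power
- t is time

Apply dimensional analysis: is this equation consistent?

Yes

E (energy) has dimensions [L^2 M T^-2].
P (power) has dimensions [L^2 M T^-3].
t (time) has dimensions [T].

Left side: [L^2 M T^-3]
Right side: [L^2 M T^-3]

Both sides have the same dimensions, so the equation is dimensionally consistent.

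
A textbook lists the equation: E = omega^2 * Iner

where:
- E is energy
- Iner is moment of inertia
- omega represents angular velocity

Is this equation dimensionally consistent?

Yes

E (energy) has dimensions [L^2 M T^-2].
Iner (moment of inertia) has dimensions [L^2 M].
omega (angular velocity) has dimensions [T^-1].

Left side: [L^2 M T^-2]
Right side: [L^2 M T^-2]

Both sides have the same dimensions, so the equation is dimensionally consistent.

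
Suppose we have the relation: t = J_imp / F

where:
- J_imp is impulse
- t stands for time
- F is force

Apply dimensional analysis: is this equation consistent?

Yes

J_imp (impulse) has dimensions [L M T^-1].
t (time) has dimensions [T].
F (force) has dimensions [L M T^-2].

Left side: [T]
Right side: [T]

Both sides have the same dimensions, so the equation is dimensionally consistent.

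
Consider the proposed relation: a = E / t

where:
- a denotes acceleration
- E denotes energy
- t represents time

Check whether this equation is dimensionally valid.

No

a (acceleration) has dimensions [L T^-2].
E (energy) has dimensions [L^2 M T^-2].
t (time) has dimensions [T].

Left side: [L T^-2]
Right side: [L^2 M T^-3]

The two sides have different dimensions, so the equation is NOT dimensionally consistent.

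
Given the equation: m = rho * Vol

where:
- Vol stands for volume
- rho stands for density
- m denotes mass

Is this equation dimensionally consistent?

Yes

Vol (volume) has dimensions [L^3].
rho (density) has dimensions [L^-3 M].
m (mass) has dimensions [M].

Left side: [M]
Right side: [M]

Both sides have the same dimensions, so the equation is dimensionally consistent.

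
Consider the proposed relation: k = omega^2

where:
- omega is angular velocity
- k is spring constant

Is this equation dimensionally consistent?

No

omega (angular velocity) has dimensions [T^-1].
k (spring constant) has dimensions [M T^-2].

Left side: [M T^-2]
Right side: [T^-2]

The two sides have different dimensions, so the equation is NOT dimensionally consistent.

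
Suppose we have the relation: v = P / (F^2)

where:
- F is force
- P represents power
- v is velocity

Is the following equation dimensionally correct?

No

F (force) has dimensions [L M T^-2].
P (power) has dimensions [L^2 M T^-3].
v (velocity) has dimensions [L T^-1].

Left side: [L T^-1]
Right side: [M^-1 T]

The two sides have different dimensions, so the equation is NOT dimensionally consistent.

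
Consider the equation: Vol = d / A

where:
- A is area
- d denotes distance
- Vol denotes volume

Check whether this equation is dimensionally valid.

No

A (area) has dimensions [L^2].
d (distance) has dimensions [L].
Vol (volume) has dimensions [L^3].

Left side: [L^3]
Right side: [L^-1]

The two sides have different dimensions, so the equation is NOT dimensionally consistent.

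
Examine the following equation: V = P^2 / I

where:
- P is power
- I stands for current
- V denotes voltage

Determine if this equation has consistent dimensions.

No

P (power) has dimensions [L^2 M T^-3].
I (current) has dimensions [I].
V (voltage) has dimensions [I^-1 L^2 M T^-3].

Left side: [I^-1 L^2 M T^-3]
Right side: [I^-1 L^4 M^2 T^-6]

The two sides have different dimensions, so the equation is NOT dimensionally consistent.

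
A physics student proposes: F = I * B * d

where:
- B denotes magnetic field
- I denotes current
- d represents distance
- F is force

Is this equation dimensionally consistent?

Yes

B (magnetic field) has dimensions [I^-1 M T^-2].
I (current) has dimensions [I].
d (distance) has dimensions [L].
F (force) has dimensions [L M T^-2].

Left side: [L M T^-2]
Right side: [L M T^-2]

Both sides have the same dimensions, so the equation is dimensionally consistent.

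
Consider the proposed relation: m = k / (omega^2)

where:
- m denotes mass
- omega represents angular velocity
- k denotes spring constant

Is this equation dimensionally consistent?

Yes

m (mass) has dimensions [M].
omega (angular velocity) has dimensions [T^-1].
k (spring constant) has dimensions [M T^-2].

Left side: [M]
Right side: [M]

Both sides have the same dimensions, so the equation is dimensionally consistent.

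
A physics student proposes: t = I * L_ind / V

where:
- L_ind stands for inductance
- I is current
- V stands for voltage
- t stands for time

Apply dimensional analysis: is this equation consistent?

Yes

L_ind (inductance) has dimensions [I^-2 L^2 M T^-2].
I (current) has dimensions [I].
V (voltage) has dimensions [I^-1 L^2 M T^-3].
t (time) has dimensions [T].

Left side: [T]
Right side: [T]

Both sides have the same dimensions, so the equation is dimensionally consistent.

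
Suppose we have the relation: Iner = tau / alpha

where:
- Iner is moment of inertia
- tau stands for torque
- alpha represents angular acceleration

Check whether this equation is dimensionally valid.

Yes

Iner (moment of inertia) has dimensions [L^2 M].
tau (torque) has dimensions [L^2 M T^-2].
alpha (angular acceleration) has dimensions [T^-2].

Left side: [L^2 M]
Right side: [L^2 M]

Both sides have the same dimensions, so the equation is dimensionally consistent.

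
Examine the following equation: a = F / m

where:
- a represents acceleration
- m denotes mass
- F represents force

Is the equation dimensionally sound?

Yes

a (acceleration) has dimensions [L T^-2].
m (mass) has dimensions [M].
F (force) has dimensions [L M T^-2].

Left side: [L T^-2]
Right side: [L T^-2]

Both sides have the same dimensions, so the equation is dimensionally consistent.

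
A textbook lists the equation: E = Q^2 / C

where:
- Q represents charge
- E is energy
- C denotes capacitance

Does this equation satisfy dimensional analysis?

Yes

Q (charge) has dimensions [I T].
E (energy) has dimensions [L^2 M T^-2].
C (capacitance) has dimensions [I^2 L^-2 M^-1 T^4].

Left side: [L^2 M T^-2]
Right side: [L^2 M T^-2]

Both sides have the same dimensions, so the equation is dimensionally consistent.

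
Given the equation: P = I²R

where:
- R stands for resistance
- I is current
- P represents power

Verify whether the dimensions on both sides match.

Yes

R (resistance) has dimensions [I^-2 L^2 M T^-3].
I (current) has dimensions [I].
P (power) has dimensions [L^2 M T^-3].

Left side: [L^2 M T^-3]
Right side: [L^2 M T^-3]

Both sides have the same dimensions, so the equation is dimensionally consistent.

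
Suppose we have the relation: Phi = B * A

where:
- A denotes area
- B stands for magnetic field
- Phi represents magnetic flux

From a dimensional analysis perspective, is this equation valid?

Yes

A (area) has dimensions [L^2].
B (magnetic field) has dimensions [I^-1 M T^-2].
Phi (magnetic flux) has dimensions [I^-1 L^2 M T^-2].

Left side: [I^-1 L^2 M T^-2]
Right side: [I^-1 L^2 M T^-2]

Both sides have the same dimensions, so the equation is dimensionally consistent.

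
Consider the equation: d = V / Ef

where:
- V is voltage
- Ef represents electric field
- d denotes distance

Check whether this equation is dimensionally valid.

Yes

V (voltage) has dimensions [I^-1 L^2 M T^-3].
Ef (electric field) has dimensions [I^-1 L M T^-3].
d (distance) has dimensions [L].

Left side: [L]
Right side: [L]

Both sides have the same dimensions, so the equation is dimensionally consistent.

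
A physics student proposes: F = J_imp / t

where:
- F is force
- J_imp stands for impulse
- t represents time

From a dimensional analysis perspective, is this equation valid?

Yes

F (force) has dimensions [L M T^-2].
J_imp (impulse) has dimensions [L M T^-1].
t (time) has dimensions [T].

Left side: [L M T^-2]
Right side: [L M T^-2]

Both sides have the same dimensions, so the equation is dimensionally consistent.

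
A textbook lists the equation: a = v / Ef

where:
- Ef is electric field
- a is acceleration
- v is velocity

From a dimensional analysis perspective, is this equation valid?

No

Ef (electric field) has dimensions [I^-1 L M T^-3].
a (acceleration) has dimensions [L T^-2].
v (velocity) has dimensions [L T^-1].

Left side: [L T^-2]
Right side: [I M^-1 T^2]

The two sides have different dimensions, so the equation is NOT dimensionally consistent.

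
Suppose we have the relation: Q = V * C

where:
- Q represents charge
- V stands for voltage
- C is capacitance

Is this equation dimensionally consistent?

Yes

Q (charge) has dimensions [I T].
V (voltage) has dimensions [I^-1 L^2 M T^-3].
C (capacitance) has dimensions [I^2 L^-2 M^-1 T^4].

Left side: [I T]
Right side: [I T]

Both sides have the same dimensions, so the equation is dimensionally consistent.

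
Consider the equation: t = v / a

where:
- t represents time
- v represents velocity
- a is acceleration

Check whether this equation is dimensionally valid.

Yes

t (time) has dimensions [T].
v (velocity) has dimensions [L T^-1].
a (acceleration) has dimensions [L T^-2].

Left side: [T]
Right side: [T]

Both sides have the same dimensions, so the equation is dimensionally consistent.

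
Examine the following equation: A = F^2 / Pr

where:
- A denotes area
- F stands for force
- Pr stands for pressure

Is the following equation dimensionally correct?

No

A (area) has dimensions [L^2].
F (force) has dimensions [L M T^-2].
Pr (pressure) has dimensions [L^-1 M T^-2].

Left side: [L^2]
Right side: [L^3 M T^-2]

The two sides have different dimensions, so the equation is NOT dimensionally consistent.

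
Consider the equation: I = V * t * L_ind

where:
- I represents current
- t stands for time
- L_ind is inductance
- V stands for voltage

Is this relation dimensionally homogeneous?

No

I (current) has dimensions [I].
t (time) has dimensions [T].
L_ind (inductance) has dimensions [I^-2 L^2 M T^-2].
V (voltage) has dimensions [I^-1 L^2 M T^-3].

Left side: [I]
Right side: [I^-3 L^4 M^2 T^-4]

The two sides have different dimensions, so the equation is NOT dimensionally consistent.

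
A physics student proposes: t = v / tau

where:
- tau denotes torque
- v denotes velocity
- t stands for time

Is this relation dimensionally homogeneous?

No

tau (torque) has dimensions [L^2 M T^-2].
v (velocity) has dimensions [L T^-1].
t (time) has dimensions [T].

Left side: [T]
Right side: [L^-1 M^-1 T]

The two sides have different dimensions, so the equation is NOT dimensionally consistent.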